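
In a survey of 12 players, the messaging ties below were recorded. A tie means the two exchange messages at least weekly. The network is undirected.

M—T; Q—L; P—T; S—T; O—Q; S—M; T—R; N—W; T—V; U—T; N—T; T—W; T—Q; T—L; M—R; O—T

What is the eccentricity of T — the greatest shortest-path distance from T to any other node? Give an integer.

1

Distances from T: L:1, M:1, N:1, O:1, P:1, Q:1, R:1, S:1, U:1, V:1, W:1.
The largest is 1 (to M, S, P, V, O, R, U, W, N, L, and Q), so the eccentricity of T is 1.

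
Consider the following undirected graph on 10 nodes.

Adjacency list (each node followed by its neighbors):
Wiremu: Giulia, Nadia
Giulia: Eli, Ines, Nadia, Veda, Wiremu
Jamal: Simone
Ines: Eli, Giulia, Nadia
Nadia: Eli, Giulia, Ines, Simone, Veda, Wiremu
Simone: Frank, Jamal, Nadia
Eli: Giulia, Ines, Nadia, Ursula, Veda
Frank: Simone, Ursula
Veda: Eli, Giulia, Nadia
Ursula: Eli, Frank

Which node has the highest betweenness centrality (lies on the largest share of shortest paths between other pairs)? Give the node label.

Nadia

Unnormalized betweenness of each node: Eli:41/6, Frank:2, Giulia:7/3, Ines:0, Jamal:0, Nadia:89/6, Simone:23/2, Ursula:5/2, Veda:0, Wiremu:0.
Nadia has the largest value, 89/6, making it the main broker — the node through which the most shortest paths run.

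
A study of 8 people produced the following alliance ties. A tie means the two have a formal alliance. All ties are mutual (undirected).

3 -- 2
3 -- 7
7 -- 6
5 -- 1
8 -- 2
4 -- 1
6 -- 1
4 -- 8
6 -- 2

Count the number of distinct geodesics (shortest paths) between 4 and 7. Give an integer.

1

The shortest distance is 3, and the only length-3 path is 4–1–6–7. So there is exactly 1 shortest path.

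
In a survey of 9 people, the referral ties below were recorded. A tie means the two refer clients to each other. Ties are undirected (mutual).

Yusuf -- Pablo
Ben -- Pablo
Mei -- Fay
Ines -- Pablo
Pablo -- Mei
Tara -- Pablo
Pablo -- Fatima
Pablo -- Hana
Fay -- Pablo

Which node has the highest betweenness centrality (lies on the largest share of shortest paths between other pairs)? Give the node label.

Pablo

Unnormalized betweenness of each node: Ben:0, Fatima:0, Fay:0, Hana:0, Ines:0, Mei:0, Pablo:27, Tara:0, Yusuf:0.
Pablo has the largest value, 27, making it the main broker — the node through which the most shortest paths run.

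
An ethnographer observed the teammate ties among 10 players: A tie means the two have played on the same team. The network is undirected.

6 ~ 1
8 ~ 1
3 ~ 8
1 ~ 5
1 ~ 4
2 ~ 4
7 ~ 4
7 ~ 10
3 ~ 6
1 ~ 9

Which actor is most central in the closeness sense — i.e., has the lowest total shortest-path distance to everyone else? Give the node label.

1

Farness (sum of distances to all others) for each node — 1:14, 2:24, 3:26, 4:16, 5:22, 6:20, 7:22, 8:20, 9:22, 10:30.
The smallest farness is 14, for 1, so 1 has the highest closeness.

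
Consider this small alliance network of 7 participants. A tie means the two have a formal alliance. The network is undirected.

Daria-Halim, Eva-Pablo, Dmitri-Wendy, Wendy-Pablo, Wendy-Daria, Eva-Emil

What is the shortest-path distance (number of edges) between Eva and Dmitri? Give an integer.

3

One shortest route is Eva – Pablo – Wendy – Dmitri, which uses 3 edges, and at distance 2 from Eva we only reach {Wendy}, which does not include Dmitri. So d(Eva,Dmitri) = 3.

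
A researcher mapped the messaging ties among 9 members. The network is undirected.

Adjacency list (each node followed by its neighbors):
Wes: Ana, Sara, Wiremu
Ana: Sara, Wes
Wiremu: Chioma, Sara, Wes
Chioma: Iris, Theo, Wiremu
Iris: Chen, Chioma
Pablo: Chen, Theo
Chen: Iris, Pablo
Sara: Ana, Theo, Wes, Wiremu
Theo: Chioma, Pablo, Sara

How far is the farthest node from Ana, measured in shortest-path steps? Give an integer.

Distances from Ana: Chen:4, Chioma:3, Iris:4, Pablo:3, Sara:1, Theo:2, Wes:1, Wiremu:2.
The largest is 4 (to Iris and Chen), so the eccentricity of Ana is 4.

4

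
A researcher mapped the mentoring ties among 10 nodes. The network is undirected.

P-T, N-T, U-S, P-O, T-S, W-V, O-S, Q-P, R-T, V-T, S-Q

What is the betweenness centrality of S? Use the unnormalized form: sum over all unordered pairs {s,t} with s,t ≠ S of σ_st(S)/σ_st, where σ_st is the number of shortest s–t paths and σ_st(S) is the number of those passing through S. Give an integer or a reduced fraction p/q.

Pairs whose geodesics pass through S — U–R: 1; U–Q: 1; U–T: 1; U–V: 1; U–W: 1; U–O: 1; U–P: 3/3; U–N: 1; R–Q: 1/2; R–O: 1/2; Q–T: 1/2; Q–V: 1/2; Q–W: 1/2; Q–O: 1/2 … (+5 more pairs).
All other pairs contribute 0.
Summing the contributions gives betweenness(S) = 27/2.

27/2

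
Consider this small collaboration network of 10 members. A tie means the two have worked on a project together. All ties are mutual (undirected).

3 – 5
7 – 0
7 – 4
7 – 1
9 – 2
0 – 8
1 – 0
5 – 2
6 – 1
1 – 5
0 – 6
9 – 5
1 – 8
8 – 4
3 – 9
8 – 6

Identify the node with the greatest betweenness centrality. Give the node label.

Unnormalized betweenness of each node: 0:5/6, 1:125/6, 2:0, 3:0, 4:1/3, 5:37/2, 6:0, 7:3, 8:4, 9:1/2.
1 has the largest value, 125/6, making it the main broker — the node through which the most shortest paths run.

1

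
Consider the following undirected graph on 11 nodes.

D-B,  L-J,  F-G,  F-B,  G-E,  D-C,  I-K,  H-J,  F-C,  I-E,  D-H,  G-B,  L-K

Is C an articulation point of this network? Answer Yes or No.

Even without C, every remaining node can still reach every other (the residual graph is connected), so C is not a cut vertex.

No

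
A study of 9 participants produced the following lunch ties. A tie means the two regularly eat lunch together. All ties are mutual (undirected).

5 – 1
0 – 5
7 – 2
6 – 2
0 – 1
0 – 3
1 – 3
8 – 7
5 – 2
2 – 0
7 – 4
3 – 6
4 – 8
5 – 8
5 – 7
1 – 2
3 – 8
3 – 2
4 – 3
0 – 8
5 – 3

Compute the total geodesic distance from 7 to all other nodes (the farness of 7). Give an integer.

12

Distances from 7: 0:2, 1:2, 2:1, 3:2, 4:1, 5:1, 6:2, 8:1.
Sum = 2 + 2 + 1 + 2 + 1 + 1 + 2 + 1 = 12.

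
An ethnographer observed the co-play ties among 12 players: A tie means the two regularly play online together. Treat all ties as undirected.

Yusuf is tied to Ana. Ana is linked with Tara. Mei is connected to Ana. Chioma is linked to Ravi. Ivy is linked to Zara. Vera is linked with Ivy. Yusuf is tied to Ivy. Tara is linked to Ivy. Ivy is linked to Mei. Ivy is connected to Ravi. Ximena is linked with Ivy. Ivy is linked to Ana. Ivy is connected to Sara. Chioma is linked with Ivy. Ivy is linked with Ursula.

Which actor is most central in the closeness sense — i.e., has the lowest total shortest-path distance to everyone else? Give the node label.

Farness (sum of distances to all others) for each node — Ana:18, Chioma:20, Ivy:11, Mei:20, Ravi:20, Sara:21, Tara:20, Ursula:21, Vera:21, Ximena:21, Yusuf:20, Zara:21.
The smallest farness is 11, for Ivy, so Ivy has the highest closeness.

Ivy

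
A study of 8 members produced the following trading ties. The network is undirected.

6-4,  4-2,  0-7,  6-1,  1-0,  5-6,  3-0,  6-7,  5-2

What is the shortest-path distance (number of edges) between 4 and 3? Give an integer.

One shortest route is 4 – 6 – 1 – 0 – 3, which uses 4 edges, and at distance 3 from 4 we only reach {0}, which does not include 3. So d(4,3) = 4.

4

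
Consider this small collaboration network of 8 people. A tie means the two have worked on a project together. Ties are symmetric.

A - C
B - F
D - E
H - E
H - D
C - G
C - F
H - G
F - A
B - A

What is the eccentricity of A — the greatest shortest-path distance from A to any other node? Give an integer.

4

Distances from A: B:1, C:1, D:4, E:4, F:1, G:2, H:3.
The largest is 4 (to E and D), so the eccentricity of A is 4.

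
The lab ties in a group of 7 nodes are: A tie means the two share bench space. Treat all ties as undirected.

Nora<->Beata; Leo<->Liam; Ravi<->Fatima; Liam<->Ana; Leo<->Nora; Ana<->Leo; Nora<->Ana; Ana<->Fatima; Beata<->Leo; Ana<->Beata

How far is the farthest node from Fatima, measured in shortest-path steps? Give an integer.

Distances from Fatima: Ana:1, Beata:2, Leo:2, Liam:2, Nora:2, Ravi:1.
The largest is 2 (to Leo, Liam, Nora, and Beata), so the eccentricity of Fatima is 2.

2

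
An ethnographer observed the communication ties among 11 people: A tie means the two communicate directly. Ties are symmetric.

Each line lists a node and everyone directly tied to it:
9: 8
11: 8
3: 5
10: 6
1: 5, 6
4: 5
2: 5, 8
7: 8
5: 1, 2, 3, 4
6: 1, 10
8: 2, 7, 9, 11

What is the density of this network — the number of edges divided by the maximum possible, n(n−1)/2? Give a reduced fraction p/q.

There are 10 edges and 11 nodes, so the maximum possible is C(11,2) = 55.
Density = 10/55 = 2/11.

2/11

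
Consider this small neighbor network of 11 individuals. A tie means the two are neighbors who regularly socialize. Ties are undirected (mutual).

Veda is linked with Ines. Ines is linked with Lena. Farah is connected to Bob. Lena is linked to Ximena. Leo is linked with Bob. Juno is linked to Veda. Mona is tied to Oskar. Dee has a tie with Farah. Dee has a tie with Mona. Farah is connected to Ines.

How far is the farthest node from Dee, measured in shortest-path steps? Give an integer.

Distances from Dee: Bob:2, Farah:1, Ines:2, Juno:4, Lena:3, Leo:3, Mona:1, Oskar:2, Veda:3, Ximena:4.
The largest is 4 (to Juno and Ximena), so the eccentricity of Dee is 4.

4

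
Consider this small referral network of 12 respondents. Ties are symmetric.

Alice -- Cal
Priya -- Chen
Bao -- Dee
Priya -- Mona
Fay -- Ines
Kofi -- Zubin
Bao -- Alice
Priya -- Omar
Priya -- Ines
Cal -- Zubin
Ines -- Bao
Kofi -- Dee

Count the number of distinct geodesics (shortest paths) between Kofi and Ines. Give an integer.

1

The shortest distance is 3, and the only length-3 path is Kofi–Dee–Bao–Ines. So there is exactly 1 shortest path.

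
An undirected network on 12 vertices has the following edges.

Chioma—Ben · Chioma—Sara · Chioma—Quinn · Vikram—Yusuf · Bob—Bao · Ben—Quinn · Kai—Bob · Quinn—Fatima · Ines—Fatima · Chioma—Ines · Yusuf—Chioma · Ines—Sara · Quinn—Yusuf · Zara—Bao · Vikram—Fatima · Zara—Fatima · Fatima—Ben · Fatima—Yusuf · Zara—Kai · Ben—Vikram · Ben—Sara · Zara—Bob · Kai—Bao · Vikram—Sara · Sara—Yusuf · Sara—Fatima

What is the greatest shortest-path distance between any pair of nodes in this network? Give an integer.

Eccentricity of each node (its greatest distance to any other): Bao:4, Ben:3, Bob:4, Chioma:4, Fatima:2, Ines:3, Kai:4, Quinn:3, Sara:3, Vikram:3, Yusuf:3, Zara:3.
The maximum eccentricity is 4, realized for instance by the pair Chioma–Kai via Chioma – Sara – Fatima – Zara – Kai. So the diameter is 4.

4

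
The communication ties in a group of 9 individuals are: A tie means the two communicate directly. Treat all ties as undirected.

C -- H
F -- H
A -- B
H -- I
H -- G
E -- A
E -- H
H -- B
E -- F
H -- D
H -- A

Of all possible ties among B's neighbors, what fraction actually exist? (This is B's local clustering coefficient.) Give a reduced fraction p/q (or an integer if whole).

1

B's neighbors: A and H (k = 2).
Possible neighbor pairs: C(2,2) = 1. Edges among them: A–H → e = 1.
Clustering(B) = 1/1.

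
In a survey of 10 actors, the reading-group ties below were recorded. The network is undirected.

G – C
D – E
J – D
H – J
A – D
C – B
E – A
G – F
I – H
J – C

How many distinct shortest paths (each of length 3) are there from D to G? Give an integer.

The shortest distance is 3, and the only length-3 path is D–J–C–G. So there is exactly 1 shortest path.

1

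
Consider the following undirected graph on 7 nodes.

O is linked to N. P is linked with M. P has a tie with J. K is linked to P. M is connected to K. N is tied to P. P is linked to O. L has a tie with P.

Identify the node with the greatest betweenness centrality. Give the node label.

P

Unnormalized betweenness of each node: J:0, K:0, L:0, M:0, N:0, O:0, P:13.
P has the largest value, 13, making it the main broker — the node through which the most shortest paths run.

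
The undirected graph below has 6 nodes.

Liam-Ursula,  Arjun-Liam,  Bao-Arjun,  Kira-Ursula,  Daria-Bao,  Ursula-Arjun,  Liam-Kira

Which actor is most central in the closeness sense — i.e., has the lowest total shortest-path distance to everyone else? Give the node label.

Farness (sum of distances to all others) for each node — Arjun:7, Bao:9, Daria:13, Kira:11, Liam:8, Ursula:8.
The smallest farness is 7, for Arjun, so Arjun has the highest closeness.

Arjun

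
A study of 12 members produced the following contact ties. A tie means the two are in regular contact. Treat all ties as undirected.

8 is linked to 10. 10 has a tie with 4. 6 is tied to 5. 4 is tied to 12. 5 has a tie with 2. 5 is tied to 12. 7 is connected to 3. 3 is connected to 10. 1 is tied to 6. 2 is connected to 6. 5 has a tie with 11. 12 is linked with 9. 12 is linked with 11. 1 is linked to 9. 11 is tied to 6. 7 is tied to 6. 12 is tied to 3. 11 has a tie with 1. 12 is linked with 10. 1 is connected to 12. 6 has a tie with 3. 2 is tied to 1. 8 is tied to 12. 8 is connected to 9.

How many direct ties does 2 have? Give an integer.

2 is directly tied to 1, 5, and 6. That is 3 neighbors, so the degree of 2 is 3.

3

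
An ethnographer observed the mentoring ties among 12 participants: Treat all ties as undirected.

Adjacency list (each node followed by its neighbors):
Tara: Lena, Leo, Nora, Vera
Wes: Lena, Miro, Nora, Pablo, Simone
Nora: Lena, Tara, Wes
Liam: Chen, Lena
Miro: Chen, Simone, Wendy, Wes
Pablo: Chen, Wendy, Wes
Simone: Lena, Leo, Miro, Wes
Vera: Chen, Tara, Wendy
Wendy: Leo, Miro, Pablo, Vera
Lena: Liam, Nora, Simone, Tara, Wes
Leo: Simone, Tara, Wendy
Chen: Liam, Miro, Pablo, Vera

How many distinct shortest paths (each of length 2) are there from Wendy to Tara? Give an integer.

2

The shortest distance is 2. The length-2 paths are: Wendy–Leo–Tara; Wendy–Vera–Tara.
That gives 2 distinct shortest paths.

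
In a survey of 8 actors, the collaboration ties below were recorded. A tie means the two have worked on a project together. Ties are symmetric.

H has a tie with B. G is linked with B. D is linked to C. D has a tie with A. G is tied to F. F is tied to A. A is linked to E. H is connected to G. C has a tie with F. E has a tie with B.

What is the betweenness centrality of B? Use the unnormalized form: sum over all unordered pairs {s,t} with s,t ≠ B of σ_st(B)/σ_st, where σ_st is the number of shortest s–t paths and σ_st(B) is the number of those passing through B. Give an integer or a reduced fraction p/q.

17/6

Pairs whose geodesics pass through B — G–E: 1; H–E: 1; H–A: 1/2; H–D: 1/3.
All other pairs contribute 0.
Summing the contributions gives betweenness(B) = 17/6.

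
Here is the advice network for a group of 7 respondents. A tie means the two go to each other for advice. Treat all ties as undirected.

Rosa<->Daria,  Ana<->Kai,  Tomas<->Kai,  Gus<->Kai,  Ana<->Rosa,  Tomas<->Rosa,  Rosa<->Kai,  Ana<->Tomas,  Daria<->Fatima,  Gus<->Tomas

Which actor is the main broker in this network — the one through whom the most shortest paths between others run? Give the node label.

Rosa

Unnormalized betweenness of each node: Ana:0, Daria:5, Fatima:0, Gus:0, Kai:2, Rosa:8, Tomas:2.
Rosa has the largest value, 8, making it the main broker — the node through which the most shortest paths run.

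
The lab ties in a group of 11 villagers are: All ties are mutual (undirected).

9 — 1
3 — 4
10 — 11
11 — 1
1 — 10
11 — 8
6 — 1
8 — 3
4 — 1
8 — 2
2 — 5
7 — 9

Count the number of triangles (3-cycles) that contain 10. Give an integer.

1

10's neighbors: 1 and 11.
Neighbor pairs that are themselves tied: 10–1–11. Each forms one triangle with 10, for 1 in total.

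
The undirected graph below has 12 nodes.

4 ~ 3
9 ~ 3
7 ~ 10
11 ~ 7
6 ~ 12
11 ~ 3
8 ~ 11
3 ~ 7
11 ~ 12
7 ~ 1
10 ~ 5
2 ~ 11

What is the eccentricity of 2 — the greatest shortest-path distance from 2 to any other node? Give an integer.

4

Distances from 2: 1:3, 3:2, 4:3, 5:4, 6:3, 7:2, 8:2, 9:3, 10:3, 11:1, 12:2.
The largest is 4 (to 5), so the eccentricity of 2 is 4.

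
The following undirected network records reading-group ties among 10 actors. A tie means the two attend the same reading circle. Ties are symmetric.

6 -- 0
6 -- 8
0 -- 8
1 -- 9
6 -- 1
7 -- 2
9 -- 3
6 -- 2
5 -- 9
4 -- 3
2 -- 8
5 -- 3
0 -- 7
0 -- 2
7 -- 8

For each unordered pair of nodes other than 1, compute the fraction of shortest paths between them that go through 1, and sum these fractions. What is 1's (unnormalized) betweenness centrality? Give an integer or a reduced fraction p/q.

20

Pairs whose geodesics pass through 1 — 5–6: 1; 5–2: 1; 5–8: 1; 5–7: 3/3; 5–0: 1; 3–6: 1; 3–2: 1; 3–8: 1; 3–7: 3/3; 3–0: 1; 9–6: 1; 9–2: 1; 9–8: 1; 9–7: 3/3 … (+6 more pairs).
All other pairs contribute 0.
Summing the contributions gives betweenness(1) = 20.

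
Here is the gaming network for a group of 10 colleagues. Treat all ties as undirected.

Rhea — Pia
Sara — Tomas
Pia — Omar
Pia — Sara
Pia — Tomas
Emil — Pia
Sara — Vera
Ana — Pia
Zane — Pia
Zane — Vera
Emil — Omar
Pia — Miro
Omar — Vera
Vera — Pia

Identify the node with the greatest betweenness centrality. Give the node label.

Pia

Unnormalized betweenness of each node: Ana:0, Emil:0, Miro:0, Omar:1/2, Pia:57/2, Rhea:0, Sara:1/2, Tomas:0, Vera:3/2, Zane:0.
Pia has the largest value, 57/2, making it the main broker — the node through which the most shortest paths run.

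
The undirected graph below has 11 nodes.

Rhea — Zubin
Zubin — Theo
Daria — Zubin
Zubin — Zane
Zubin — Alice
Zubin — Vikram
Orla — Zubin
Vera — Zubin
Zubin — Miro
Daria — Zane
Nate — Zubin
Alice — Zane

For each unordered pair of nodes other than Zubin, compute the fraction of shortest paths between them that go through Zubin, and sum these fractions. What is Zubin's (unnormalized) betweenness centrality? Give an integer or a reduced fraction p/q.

Pairs whose geodesics pass through Zubin — Nate–Zane: 1; Nate–Vikram: 1; Nate–Rhea: 1; Nate–Vera: 1; Nate–Orla: 1; Nate–Alice: 1; Nate–Daria: 1; Nate–Miro: 1; Nate–Theo: 1; Zane–Vikram: 1; Zane–Rhea: 1; Zane–Vera: 1; Zane–Orla: 1; Zane–Miro: 1 … (+29 more pairs).
All other pairs contribute 0.
Summing the contributions gives betweenness(Zubin) = 85/2.

85/2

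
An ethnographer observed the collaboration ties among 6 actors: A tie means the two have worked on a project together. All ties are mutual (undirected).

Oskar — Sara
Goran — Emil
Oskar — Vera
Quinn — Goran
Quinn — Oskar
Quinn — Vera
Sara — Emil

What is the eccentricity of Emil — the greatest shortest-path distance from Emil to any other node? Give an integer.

Distances from Emil: Goran:1, Oskar:2, Quinn:2, Sara:1, Vera:3.
The largest is 3 (to Vera), so the eccentricity of Emil is 3.

3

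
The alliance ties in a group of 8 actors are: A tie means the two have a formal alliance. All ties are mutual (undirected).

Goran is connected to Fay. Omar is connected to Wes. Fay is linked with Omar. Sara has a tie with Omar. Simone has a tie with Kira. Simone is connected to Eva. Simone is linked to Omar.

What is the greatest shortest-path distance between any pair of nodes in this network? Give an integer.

4

Eccentricity of each node (its greatest distance to any other): Eva:4, Fay:3, Goran:4, Kira:4, Omar:2, Sara:3, Simone:3, Wes:3.
The maximum eccentricity is 4, realized for instance by the pair Eva–Goran via Eva – Simone – Omar – Fay – Goran. So the diameter is 4.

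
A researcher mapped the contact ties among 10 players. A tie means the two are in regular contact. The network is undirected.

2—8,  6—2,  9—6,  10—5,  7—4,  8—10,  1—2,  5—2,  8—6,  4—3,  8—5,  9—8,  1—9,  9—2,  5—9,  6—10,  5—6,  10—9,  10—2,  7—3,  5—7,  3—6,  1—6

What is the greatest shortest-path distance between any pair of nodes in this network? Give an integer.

Eccentricity of each node (its greatest distance to any other): 1:3, 2:3, 3:2, 4:3, 5:2, 6:2, 7:3, 8:3, 9:3, 10:3.
The maximum eccentricity is 3, realized for instance by the pair 7–1 via 7 – 5 – 9 – 1. So the diameter is 3.

3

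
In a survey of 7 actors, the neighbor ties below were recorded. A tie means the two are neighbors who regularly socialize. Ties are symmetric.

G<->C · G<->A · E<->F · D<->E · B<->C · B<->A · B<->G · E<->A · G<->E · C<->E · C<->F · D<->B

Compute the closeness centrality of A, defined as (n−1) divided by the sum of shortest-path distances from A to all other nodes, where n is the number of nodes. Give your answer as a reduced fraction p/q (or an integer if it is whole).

Distances from A: B:1, C:2, D:2, E:1, F:2, G:1. Sum = 9.
n = 7, so closeness = 6/9 = 2/3.

2/3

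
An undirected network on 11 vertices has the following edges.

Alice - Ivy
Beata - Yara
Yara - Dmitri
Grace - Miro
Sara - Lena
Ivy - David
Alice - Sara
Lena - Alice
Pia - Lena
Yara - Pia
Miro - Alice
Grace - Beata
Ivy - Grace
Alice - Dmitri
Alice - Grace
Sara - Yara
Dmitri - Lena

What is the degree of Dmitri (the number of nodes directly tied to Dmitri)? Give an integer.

3

Dmitri is directly tied to Alice, Lena, and Yara. That is 3 neighbors, so the degree of Dmitri is 3.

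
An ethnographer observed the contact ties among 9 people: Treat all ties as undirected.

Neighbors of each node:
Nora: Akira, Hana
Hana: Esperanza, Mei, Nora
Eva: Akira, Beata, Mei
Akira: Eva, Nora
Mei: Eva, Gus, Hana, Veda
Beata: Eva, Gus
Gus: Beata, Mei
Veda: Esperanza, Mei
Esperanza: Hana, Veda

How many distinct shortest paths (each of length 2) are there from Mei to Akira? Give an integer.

1

The shortest distance is 2, and the only length-2 path is Mei–Eva–Akira. So there is exactly 1 shortest path.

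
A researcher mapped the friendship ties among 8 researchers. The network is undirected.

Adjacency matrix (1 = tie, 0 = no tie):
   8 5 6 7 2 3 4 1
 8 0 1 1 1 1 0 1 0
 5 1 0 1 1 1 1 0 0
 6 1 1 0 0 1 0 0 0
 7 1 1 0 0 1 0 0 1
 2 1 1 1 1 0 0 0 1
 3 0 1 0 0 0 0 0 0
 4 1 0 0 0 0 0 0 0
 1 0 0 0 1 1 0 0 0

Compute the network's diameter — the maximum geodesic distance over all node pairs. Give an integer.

3

Eccentricity of each node (its greatest distance to any other): 1:3, 2:2, 3:3, 4:3, 5:2, 6:2, 7:2, 8:2.
The maximum eccentricity is 3, realized for instance by the pair 3–4 via 3 – 5 – 8 – 4. So the diameter is 3.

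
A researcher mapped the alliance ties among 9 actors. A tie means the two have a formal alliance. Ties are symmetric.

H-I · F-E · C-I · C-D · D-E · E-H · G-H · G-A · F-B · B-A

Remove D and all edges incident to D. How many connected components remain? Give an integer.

1

D's neighbors (C and E) remain reachable from one another through other ties, so the rest of the network stays in one piece.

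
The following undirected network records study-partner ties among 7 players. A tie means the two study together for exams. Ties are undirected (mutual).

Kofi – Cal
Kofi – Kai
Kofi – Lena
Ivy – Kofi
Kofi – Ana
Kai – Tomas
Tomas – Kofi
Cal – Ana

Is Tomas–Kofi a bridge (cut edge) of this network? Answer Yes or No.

No

Even without that edge, Tomas still reaches Kofi via Tomas – Kai – Kofi, so the network stays connected. Not a bridge.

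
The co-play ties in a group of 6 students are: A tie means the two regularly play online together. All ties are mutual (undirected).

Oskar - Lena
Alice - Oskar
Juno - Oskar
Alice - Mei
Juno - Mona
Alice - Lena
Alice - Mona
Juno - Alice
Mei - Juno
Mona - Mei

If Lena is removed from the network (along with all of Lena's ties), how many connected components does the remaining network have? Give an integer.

1

Lena's neighbors (Alice and Oskar) remain reachable from one another through other ties, so the rest of the network stays in one piece.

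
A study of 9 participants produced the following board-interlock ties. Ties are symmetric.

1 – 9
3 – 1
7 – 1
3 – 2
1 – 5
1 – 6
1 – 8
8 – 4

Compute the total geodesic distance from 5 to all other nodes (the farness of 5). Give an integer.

Distances from 5: 1:1, 2:3, 3:2, 4:3, 6:2, 7:2, 8:2, 9:2.
Sum = 1 + 3 + 2 + 3 + 2 + 2 + 2 + 2 = 17.

17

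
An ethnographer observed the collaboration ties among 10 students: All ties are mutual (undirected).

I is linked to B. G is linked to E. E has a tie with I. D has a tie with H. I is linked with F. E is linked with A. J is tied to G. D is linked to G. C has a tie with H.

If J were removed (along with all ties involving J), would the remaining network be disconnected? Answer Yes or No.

No

Even without J, every remaining node can still reach every other (the residual graph is connected), so J is not a cut vertex.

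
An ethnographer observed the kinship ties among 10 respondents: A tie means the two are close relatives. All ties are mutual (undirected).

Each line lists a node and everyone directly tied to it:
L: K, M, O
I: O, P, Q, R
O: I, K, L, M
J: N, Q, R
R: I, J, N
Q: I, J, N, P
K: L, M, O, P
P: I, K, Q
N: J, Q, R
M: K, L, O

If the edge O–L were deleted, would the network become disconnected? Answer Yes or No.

Even without that edge, O still reaches L via O – K – L, so the network stays connected. Not a bridge.

No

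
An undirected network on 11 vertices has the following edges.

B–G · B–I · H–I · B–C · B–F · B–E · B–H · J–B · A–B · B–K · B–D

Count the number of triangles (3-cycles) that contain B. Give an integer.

B's neighbors: A, C, D, E, F, G, H, I, J, and K.
Neighbor pairs that are themselves tied: B–H–I. Each forms one triangle with B, for 1 in total.

1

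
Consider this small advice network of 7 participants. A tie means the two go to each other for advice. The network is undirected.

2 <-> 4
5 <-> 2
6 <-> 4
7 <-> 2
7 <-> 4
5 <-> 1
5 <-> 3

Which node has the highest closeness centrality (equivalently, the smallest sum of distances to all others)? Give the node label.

Farness (sum of distances to all others) for each node — 1:15, 2:9, 3:15, 4:11, 5:10, 6:16, 7:12.
The smallest farness is 9, for 2, so 2 has the highest closeness.

2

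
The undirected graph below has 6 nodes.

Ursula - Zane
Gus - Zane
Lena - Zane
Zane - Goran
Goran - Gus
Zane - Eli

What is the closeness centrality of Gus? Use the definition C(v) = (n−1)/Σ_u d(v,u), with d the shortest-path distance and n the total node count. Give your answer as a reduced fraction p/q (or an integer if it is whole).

Distances from Gus: Eli:2, Goran:1, Lena:2, Ursula:2, Zane:1. Sum = 8.
n = 6, so closeness = 5/8.

5/8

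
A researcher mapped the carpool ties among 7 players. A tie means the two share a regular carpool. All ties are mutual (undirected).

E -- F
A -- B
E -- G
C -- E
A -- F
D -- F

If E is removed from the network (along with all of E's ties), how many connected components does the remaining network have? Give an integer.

Without E, the remaining ties split the others into: {G}; {A, B, D, F}; {C}.
That's 3 separate components.

3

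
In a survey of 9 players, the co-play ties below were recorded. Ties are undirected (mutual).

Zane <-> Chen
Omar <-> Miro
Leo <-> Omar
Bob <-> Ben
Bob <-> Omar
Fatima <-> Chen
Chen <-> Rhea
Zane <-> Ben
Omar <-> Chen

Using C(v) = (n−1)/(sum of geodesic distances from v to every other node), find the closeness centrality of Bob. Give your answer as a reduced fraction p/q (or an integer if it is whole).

Distances from Bob: Ben:1, Chen:2, Fatima:3, Leo:2, Miro:2, Omar:1, Rhea:3, Zane:2. Sum = 16.
n = 9, so closeness = 8/16 = 1/2.

1/2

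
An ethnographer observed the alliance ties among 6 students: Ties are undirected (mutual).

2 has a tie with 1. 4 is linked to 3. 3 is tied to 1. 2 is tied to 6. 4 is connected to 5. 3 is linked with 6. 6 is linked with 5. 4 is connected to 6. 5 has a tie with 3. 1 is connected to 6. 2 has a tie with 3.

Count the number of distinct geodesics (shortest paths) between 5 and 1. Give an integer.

2

The shortest distance is 2. The length-2 paths are: 5–3–1; 5–6–1.
That gives 2 distinct shortest paths.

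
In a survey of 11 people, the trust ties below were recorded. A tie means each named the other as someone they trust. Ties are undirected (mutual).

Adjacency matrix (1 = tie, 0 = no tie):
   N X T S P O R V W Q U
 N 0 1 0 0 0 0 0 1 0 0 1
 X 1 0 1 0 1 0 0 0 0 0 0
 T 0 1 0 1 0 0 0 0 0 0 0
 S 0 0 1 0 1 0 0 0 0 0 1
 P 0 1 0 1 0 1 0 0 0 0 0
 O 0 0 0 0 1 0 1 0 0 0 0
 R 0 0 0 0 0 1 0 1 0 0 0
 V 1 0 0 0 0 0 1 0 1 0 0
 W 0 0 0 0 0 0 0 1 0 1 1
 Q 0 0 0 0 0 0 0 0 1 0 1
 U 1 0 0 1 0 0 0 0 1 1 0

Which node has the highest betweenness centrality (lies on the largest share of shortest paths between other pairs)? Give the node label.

Unnormalized betweenness of each node: N:47/6, O:11/3, P:23/3, Q:0, R:7/2, S:53/6, T:1/2, U:23/2, V:47/6, W:4, X:17/3.
U has the largest value, 23/2, making it the main broker — the node through which the most shortest paths run.

U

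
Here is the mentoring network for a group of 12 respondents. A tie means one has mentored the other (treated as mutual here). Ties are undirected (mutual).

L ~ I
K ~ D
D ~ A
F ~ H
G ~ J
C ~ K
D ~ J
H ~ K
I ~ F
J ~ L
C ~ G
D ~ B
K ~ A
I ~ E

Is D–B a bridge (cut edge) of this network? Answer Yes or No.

Yes

Without the D–B edge there is no alternate route between D and B, so the network disconnects. It is a bridge.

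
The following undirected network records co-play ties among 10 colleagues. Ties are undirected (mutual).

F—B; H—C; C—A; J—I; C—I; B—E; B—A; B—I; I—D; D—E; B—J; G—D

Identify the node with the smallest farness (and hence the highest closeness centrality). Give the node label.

Farness (sum of distances to all others) for each node — A:19, B:15, C:18, D:18, E:19, F:23, G:26, H:26, I:14, J:18.
The smallest farness is 14, for I, so I has the highest closeness.

I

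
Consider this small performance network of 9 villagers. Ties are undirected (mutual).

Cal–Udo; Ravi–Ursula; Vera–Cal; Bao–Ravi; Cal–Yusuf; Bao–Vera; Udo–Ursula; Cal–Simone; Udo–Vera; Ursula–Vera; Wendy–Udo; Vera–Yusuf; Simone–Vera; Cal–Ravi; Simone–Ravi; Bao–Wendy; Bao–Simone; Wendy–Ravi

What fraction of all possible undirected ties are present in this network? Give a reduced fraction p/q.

There are 18 edges and 9 nodes, so the maximum possible is C(9,2) = 36.
Density = 18/36 = 1/2.

1/2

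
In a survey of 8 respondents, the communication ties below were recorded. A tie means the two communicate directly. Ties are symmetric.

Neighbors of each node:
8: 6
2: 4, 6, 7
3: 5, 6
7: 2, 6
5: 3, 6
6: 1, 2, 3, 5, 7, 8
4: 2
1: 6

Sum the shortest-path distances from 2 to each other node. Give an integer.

Distances from 2: 1:2, 3:2, 4:1, 5:2, 6:1, 7:1, 8:2.
Sum = 2 + 2 + 1 + 2 + 1 + 1 + 2 = 11.

11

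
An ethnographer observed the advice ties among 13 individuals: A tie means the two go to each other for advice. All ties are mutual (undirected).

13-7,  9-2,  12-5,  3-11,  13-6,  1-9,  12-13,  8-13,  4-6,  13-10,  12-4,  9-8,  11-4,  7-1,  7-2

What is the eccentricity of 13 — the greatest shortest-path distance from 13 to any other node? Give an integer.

4

Distances from 13: 1:2, 2:2, 3:4, 4:2, 5:2, 6:1, 7:1, 8:1, 9:2, 10:1, 11:3, 12:1.
The largest is 4 (to 3), so the eccentricity of 13 is 4.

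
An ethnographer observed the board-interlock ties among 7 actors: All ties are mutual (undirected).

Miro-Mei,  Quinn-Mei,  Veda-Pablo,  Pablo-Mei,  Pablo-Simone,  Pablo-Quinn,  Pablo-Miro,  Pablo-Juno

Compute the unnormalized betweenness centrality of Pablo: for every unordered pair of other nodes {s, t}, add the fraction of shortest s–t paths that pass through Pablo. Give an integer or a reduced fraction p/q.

25/2

Pairs whose geodesics pass through Pablo — Simone–Veda: 1; Simone–Quinn: 1; Simone–Miro: 1; Simone–Juno: 1; Simone–Mei: 1; Veda–Quinn: 1; Veda–Miro: 1; Veda–Juno: 1; Veda–Mei: 1; Quinn–Miro: 1/2; Quinn–Juno: 1; Miro–Juno: 1; Juno–Mei: 1.
All other pairs contribute 0.
Summing the contributions gives betweenness(Pablo) = 25/2.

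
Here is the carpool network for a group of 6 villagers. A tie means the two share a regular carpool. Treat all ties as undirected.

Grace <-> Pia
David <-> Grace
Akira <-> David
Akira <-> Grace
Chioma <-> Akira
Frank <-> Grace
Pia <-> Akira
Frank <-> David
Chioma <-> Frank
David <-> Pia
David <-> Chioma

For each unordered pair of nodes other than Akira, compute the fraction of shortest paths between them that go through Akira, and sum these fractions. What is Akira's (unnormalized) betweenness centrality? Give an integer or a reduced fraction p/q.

Pairs whose geodesics pass through Akira — Chioma–Pia: 1/2; Chioma–Grace: 1/3.
All other pairs contribute 0.
Summing the contributions gives betweenness(Akira) = 5/6.

5/6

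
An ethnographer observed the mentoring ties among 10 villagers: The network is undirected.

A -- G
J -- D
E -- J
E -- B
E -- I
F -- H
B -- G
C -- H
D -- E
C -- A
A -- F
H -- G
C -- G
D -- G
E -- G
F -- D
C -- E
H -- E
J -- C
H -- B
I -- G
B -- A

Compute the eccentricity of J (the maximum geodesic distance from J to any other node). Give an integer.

Distances from J: A:2, B:2, C:1, D:1, E:1, F:2, G:2, H:2, I:2.
The largest is 2 (to H, G, I, B, A, and F), so the eccentricity of J is 2.

2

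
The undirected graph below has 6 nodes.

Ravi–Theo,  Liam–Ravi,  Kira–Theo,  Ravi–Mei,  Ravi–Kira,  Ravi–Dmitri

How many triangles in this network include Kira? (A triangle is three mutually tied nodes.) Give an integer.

Kira's neighbors: Ravi and Theo.
Neighbor pairs that are themselves tied: Kira–Ravi–Theo. Each forms one triangle with Kira, for 1 in total.

1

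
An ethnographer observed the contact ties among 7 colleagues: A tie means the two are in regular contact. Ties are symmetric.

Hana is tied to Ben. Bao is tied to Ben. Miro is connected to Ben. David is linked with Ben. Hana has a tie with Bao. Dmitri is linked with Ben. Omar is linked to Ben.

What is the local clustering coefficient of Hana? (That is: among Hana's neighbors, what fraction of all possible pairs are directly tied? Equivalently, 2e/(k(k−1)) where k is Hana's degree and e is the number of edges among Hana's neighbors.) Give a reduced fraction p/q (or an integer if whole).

1

Hana's neighbors: Bao and Ben (k = 2).
Possible neighbor pairs: C(2,2) = 1. Edges among them: Bao–Ben → e = 1.
Clustering(Hana) = 1/1.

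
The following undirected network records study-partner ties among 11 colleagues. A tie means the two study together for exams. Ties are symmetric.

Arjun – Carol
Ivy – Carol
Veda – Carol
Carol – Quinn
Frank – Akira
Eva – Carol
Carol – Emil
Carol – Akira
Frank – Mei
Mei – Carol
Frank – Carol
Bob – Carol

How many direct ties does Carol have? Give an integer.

10

Carol is directly tied to Akira, Arjun, Bob, Emil, Eva, Frank, Ivy, Mei, Quinn, and Veda. That is 10 neighbors, so the degree of Carol is 10.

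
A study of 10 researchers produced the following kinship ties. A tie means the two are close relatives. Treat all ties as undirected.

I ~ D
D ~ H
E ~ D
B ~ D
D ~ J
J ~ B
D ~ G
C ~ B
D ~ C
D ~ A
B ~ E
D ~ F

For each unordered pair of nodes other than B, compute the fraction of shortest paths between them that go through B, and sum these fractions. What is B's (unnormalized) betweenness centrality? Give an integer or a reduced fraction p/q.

Pairs whose geodesics pass through B — E–C: 1/2; E–J: 1/2; C–J: 1/2.
All other pairs contribute 0.
Summing the contributions gives betweenness(B) = 3/2.

3/2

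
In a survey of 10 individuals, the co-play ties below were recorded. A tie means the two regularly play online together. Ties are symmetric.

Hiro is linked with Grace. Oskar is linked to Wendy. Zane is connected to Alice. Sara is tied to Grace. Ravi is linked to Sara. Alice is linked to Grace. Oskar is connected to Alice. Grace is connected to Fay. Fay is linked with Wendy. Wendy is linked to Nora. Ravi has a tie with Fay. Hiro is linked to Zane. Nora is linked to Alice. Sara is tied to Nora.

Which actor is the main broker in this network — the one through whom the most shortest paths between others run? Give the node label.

Unnormalized betweenness of each node: Alice:48/5, Fay:86/15, Grace:167/15, Hiro:26/15, Nora:121/30, Oskar:1, Ravi:1/2, Sara:41/10, Wendy:23/6, Zane:4/3.
Grace has the largest value, 167/15, making it the main broker — the node through which the most shortest paths run.

Grace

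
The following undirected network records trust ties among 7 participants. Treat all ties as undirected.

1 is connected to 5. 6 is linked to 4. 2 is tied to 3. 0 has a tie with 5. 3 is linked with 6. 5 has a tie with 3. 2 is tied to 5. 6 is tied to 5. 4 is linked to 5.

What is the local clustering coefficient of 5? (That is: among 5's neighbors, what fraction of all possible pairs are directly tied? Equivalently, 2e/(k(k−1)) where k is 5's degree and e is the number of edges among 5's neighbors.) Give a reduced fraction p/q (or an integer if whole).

5's neighbors: 0, 1, 2, 3, 4, and 6 (k = 6).
Possible neighbor pairs: C(6,2) = 15. Edges among them: 2–3, 3–6, 4–6 → e = 3.
Clustering(5) = 3/15 = 1/5.

1/5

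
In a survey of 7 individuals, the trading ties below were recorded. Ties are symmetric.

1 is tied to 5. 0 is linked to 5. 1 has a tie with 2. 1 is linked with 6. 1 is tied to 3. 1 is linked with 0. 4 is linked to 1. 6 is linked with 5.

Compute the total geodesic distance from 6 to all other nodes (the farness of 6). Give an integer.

Distances from 6: 0:2, 1:1, 2:2, 3:2, 4:2, 5:1.
Sum = 2 + 1 + 2 + 2 + 2 + 1 = 10.

10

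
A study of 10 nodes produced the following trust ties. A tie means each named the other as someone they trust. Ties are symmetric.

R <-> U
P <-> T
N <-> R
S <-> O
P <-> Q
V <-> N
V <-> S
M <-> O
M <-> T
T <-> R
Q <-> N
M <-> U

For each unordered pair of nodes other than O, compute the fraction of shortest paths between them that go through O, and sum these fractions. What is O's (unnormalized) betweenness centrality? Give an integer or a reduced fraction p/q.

Pairs whose geodesics pass through O — V–M: 1; S–M: 1; S–U: 1; S–T: 1; S–P: 1/2.
All other pairs contribute 0.
Summing the contributions gives betweenness(O) = 9/2.

9/2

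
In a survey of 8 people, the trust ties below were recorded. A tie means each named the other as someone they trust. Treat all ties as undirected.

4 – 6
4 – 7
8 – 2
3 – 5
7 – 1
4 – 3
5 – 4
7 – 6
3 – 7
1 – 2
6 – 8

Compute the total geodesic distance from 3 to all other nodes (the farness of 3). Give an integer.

13

Distances from 3: 1:2, 2:3, 4:1, 5:1, 6:2, 7:1, 8:3.
Sum = 2 + 3 + 1 + 1 + 2 + 1 + 3 = 13.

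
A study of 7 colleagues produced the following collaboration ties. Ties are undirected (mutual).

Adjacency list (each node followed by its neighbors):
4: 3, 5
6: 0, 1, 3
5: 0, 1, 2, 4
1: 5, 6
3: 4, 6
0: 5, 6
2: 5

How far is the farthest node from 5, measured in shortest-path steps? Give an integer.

2

Distances from 5: 0:1, 1:1, 2:1, 3:2, 4:1, 6:2.
The largest is 2 (to 6 and 3), so the eccentricity of 5 is 2.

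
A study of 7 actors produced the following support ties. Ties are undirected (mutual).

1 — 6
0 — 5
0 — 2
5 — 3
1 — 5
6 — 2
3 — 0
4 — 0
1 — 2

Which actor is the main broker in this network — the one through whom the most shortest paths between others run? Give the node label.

0

Unnormalized betweenness of each node: 0:7, 1:2, 2:7/2, 3:0, 4:0, 5:5/2, 6:0.
0 has the largest value, 7, making it the main broker — the node through which the most shortest paths run.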